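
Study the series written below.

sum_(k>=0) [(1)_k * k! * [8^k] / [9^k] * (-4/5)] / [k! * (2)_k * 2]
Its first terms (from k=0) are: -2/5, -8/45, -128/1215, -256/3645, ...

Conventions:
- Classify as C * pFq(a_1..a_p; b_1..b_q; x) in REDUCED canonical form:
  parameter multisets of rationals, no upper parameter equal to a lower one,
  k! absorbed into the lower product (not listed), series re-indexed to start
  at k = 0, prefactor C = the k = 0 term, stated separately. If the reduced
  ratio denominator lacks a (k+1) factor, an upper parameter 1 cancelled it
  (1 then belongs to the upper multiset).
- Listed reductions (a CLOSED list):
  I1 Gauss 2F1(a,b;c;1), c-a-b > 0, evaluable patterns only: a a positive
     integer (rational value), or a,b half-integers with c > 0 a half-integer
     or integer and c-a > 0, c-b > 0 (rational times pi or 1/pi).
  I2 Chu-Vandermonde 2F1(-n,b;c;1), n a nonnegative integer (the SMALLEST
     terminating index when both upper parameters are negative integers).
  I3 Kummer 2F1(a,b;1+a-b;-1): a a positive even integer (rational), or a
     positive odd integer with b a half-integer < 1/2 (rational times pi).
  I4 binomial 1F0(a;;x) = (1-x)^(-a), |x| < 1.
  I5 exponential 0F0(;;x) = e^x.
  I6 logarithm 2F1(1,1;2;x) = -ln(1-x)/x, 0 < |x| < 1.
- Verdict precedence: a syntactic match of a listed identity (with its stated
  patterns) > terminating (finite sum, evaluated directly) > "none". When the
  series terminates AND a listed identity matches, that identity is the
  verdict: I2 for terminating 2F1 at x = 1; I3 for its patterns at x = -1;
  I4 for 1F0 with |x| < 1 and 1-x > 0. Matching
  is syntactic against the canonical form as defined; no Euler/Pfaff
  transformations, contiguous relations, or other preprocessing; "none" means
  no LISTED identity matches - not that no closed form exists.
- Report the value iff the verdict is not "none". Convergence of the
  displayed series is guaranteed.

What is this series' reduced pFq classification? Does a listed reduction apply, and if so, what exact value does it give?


The tell: from the first term -2/5: the constant factors (C = -2/5) combine into one prefactor.
Adjacent-term ratio: r(k) = (8/9) * (k+1) (k+1) / [(k+2) (k+1)] - rational; roots negated = parameters, x = (8/9), C = -2/5.

This is -2/5 * 2F1(1, 1; 2; 8/9) in reduced canonical form. Verdict: the logarithmic series (I6) applies (the logarithm: parameters (1,1;2), x = 8/9). Sum: (9/20) * ln(1/9).


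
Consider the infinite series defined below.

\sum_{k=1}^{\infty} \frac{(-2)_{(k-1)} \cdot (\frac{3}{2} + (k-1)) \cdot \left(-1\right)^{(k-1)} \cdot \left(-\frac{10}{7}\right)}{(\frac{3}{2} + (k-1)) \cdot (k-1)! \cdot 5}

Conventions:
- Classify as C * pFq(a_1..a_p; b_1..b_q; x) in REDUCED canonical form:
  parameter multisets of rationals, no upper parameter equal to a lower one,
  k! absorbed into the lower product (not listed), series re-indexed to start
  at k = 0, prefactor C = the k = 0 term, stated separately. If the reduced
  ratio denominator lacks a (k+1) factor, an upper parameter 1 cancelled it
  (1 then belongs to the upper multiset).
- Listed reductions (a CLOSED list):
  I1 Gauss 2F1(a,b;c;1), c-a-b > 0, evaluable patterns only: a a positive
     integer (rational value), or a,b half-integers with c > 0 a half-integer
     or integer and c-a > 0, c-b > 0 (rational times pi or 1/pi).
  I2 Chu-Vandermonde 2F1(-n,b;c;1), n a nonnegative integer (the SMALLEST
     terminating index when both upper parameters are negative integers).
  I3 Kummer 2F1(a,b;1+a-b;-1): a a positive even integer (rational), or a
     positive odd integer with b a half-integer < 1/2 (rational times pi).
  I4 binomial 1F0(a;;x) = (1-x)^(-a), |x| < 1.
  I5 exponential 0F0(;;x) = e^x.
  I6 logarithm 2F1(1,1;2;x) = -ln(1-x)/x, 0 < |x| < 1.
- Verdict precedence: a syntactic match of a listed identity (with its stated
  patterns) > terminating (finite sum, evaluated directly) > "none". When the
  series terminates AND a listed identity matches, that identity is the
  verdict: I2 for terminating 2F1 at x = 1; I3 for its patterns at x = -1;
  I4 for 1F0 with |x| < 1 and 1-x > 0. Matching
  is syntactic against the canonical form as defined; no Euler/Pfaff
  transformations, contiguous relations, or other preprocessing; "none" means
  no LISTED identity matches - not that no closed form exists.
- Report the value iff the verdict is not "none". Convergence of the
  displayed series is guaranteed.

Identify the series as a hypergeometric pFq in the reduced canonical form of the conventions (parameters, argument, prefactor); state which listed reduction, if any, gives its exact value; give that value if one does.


At argument -1: a 1F0 with upper {-2}, lower {-}, scaled by C = -\frac{2}{7}. Verdict: terminating (-2 upstairs). 3 nonzero terms in all; added directly. Its exact value is -\frac{8}{7}.

Key observation: t_0 being -\frac{2}{7}, the constant factors (C = -2/7) combine into one prefactor.
Ratio: r(k) = -1 * (k-2) / [(k+1)] ; factor over Q: parameters, x = -1, and C = -\frac{2}{7}.


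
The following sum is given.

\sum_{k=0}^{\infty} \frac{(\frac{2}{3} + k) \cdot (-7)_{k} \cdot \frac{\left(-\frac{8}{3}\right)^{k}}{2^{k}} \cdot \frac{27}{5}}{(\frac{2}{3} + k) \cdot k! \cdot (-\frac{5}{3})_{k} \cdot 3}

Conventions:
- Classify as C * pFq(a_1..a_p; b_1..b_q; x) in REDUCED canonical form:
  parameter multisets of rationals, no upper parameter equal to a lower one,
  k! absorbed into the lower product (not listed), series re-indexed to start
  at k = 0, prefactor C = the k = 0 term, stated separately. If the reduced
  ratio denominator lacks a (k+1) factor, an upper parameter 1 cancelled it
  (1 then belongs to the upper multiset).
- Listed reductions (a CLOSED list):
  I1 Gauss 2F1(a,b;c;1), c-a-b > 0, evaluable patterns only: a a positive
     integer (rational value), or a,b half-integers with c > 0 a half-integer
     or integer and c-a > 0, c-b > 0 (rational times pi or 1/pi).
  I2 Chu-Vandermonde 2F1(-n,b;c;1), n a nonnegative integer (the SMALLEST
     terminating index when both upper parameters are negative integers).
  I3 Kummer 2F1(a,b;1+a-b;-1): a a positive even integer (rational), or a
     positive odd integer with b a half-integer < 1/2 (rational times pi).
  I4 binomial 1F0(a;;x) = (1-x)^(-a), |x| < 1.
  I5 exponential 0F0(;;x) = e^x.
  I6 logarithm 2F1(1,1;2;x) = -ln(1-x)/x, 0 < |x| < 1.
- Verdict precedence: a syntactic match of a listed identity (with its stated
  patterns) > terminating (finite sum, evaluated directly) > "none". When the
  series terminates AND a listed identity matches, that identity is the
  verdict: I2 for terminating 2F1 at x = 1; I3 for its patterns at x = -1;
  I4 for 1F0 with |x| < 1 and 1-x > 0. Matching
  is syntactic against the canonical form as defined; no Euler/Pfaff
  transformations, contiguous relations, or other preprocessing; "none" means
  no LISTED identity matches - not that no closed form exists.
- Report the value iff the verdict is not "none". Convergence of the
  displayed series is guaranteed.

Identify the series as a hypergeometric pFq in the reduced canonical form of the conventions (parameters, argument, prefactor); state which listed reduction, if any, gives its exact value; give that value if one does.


Key step: t_0 being \frac{9}{5}, the constant factors (C = 9/5, x = -4/3) combine into one prefactor.
Term ratio: r(k) = -\frac{4}{3} * (k-7) / [(k-\frac{5}{3}) (k+1)] - rational; roots negated = parameters, x = -\frac{4}{3}, C = \frac{9}{5}.

x = -\frac{4}{3} here; the reduced form reads 1F1, upper {-7}, lower {-\frac{5}{3}}, C = \frac{9}{5}. Verdict: terminating - the sum ends at index 7 because -7 is a negative integer; exact evaluation follows. Value: \frac{2311587}{2275}.


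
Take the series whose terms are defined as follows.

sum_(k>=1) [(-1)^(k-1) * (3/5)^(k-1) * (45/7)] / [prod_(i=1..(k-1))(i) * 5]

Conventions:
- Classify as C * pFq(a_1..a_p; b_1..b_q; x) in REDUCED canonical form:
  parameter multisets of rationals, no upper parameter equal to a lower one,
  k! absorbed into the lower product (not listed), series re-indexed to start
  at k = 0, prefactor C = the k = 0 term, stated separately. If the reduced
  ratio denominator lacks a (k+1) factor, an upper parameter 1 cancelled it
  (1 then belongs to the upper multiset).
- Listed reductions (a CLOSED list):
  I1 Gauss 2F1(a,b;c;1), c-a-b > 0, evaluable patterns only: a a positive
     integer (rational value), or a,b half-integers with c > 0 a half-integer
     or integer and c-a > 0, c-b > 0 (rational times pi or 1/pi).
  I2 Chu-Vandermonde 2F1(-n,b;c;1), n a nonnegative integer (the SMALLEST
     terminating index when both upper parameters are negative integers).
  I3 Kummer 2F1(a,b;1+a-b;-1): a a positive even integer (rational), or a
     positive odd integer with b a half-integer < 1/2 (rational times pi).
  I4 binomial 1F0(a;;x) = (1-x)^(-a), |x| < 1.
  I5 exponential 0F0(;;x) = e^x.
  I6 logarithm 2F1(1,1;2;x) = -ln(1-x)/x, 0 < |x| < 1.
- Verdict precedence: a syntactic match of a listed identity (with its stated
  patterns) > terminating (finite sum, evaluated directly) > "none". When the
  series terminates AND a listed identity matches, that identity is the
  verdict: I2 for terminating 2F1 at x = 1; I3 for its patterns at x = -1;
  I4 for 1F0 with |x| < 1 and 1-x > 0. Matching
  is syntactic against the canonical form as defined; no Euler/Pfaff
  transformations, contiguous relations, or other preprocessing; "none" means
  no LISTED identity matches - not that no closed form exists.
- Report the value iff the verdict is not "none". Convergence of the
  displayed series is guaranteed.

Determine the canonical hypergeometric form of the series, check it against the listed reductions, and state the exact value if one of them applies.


This is 9/7 * 0F0(-; -; -3/5) in reduced canonical form. Verdict at x = -3/5: exponential (I5) matches (the 0F0 exponential series at x = -3/5). Sum: (9/7) * e^(-3/5).

Structural cue: t_0 = 9/7 here, and the constant factors (C = 9/7) combine into one prefactor.
Ratio: r(k) = (-3/5) * 1 / [(k+1)] - rational; roots negated = parameters, x = (-3/5), C = 9/7.


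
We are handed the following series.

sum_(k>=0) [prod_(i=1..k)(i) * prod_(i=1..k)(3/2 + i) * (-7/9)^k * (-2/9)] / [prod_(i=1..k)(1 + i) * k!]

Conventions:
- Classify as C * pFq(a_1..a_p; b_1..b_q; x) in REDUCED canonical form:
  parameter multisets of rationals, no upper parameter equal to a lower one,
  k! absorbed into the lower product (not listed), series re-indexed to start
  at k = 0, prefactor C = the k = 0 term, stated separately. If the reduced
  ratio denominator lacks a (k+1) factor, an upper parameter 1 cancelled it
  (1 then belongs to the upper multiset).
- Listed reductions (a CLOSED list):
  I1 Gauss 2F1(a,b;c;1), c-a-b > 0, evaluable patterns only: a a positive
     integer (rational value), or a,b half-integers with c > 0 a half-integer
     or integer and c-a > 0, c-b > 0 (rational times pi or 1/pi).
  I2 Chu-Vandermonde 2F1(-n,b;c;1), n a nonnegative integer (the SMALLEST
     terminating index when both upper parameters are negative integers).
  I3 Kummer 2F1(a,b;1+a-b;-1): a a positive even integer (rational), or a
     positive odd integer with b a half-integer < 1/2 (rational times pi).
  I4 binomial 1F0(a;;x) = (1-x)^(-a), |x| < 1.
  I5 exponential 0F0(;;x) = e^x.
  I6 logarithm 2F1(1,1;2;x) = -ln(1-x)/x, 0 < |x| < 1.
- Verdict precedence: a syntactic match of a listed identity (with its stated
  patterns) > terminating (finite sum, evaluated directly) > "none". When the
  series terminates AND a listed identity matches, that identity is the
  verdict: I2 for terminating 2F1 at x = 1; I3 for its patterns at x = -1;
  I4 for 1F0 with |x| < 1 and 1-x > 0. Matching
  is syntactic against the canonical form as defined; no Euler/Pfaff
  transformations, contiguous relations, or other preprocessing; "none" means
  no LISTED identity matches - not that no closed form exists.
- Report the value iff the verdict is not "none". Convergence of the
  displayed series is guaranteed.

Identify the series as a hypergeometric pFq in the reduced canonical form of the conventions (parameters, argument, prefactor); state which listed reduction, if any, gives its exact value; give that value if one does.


Classification (C = -2/9): 2F1 with upper {1, 5/2}, lower {2}, argument x = -7/9. Verdict: none - at argument -7/9 the multisets {1, 5/2} ; {2} match no listed identity.

First insight: t_0 being -2/9, the running product (prefactor -2/9) telescopes to a rising factorial.
Ratio: r(k) = (-7/9) * (k+1) (k+5/2) / [(k+2) (k+1)] - rational in k. x = (-7/9); t_0 = -2/9; negate the roots.


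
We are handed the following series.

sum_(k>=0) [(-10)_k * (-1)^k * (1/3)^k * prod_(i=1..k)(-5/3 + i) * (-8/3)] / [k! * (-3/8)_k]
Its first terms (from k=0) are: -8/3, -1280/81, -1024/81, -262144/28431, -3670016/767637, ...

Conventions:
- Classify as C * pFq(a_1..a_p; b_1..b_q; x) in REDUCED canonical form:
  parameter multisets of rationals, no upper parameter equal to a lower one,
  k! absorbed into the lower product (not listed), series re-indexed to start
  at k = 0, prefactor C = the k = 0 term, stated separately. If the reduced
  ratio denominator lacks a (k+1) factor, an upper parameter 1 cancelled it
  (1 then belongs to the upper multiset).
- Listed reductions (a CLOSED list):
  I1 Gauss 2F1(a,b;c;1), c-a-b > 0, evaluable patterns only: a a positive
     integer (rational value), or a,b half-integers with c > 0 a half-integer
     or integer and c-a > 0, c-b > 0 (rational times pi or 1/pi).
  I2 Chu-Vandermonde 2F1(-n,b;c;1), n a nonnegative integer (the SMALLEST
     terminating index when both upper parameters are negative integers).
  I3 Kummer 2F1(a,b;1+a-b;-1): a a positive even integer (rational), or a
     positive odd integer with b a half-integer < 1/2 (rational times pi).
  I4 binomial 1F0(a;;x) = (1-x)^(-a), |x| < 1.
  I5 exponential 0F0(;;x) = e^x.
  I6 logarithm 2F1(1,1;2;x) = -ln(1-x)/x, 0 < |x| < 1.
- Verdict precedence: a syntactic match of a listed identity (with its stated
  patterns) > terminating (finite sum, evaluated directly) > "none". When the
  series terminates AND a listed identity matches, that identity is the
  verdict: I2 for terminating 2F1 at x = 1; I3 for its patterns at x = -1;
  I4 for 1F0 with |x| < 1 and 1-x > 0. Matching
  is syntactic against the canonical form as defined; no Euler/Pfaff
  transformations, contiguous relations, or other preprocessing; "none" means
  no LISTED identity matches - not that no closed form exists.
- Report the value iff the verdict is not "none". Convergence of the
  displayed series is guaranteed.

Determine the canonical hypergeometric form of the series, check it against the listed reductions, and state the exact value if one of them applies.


Prefactor -8/3, argument -1/3: 2F1 with upper {-10, -2/3} over lower {-3/8}. Verdict: terminating. (-10)_k vanishes past k = 10, leaving a 11-term sum, computed directly. Exact value: -125028058048136577942664/2636508875144461032339.

Key observation: from the first term -8/3: the running product (prefactor -8/3) telescopes to a rising factorial.
Consecutive-term ratio: r(k) = (-1/3) * (k-10) (k-2/3) / [(k-3/8) (k+1)] ; factor over Q: parameters, x = (-1/3), and C = -8/3.


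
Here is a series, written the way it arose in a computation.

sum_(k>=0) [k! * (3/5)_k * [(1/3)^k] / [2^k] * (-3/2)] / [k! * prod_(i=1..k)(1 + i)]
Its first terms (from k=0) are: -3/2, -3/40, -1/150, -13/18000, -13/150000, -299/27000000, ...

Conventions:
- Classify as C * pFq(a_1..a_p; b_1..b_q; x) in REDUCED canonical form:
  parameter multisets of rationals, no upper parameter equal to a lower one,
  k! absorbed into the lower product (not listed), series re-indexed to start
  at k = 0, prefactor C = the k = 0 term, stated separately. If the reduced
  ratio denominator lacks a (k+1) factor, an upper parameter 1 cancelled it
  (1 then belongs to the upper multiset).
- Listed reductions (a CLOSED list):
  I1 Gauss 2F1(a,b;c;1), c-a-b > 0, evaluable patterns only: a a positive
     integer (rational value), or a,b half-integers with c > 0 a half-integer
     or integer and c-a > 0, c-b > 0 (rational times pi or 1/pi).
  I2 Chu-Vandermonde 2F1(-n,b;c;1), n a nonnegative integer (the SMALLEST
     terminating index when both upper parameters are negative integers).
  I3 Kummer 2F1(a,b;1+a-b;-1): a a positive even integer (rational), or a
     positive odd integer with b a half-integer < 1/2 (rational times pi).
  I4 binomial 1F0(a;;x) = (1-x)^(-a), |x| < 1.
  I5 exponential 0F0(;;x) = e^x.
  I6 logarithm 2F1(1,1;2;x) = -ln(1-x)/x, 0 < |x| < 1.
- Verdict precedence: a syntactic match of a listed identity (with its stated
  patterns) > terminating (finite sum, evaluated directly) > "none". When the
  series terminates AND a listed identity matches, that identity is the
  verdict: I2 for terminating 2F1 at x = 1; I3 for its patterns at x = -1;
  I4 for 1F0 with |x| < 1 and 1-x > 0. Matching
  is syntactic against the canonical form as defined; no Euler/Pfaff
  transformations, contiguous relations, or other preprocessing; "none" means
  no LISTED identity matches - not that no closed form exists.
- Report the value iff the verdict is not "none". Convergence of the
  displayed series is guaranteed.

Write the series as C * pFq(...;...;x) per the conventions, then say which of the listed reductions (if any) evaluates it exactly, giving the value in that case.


Prefactor -3/2, argument 1/6: 2F1 with upper {3/5, 1} over lower {2}. Verdict: none. A 2F1 with upper {3/5, 1} fits none of I1-I6 at x = 1/6; the sum runs forever.

Key observation: t_0 = -3/2 here, and the factorial ratio (C = -3/2) (k+a-1)!/(a-1)! is a rising factorial (a)_k.
Step ratio: r(k) = (1/6) * (k+3/5) (k+1) / [(k+2) (k+1)] - rational in k. x = (1/6); t_0 = -3/2; negate the roots.


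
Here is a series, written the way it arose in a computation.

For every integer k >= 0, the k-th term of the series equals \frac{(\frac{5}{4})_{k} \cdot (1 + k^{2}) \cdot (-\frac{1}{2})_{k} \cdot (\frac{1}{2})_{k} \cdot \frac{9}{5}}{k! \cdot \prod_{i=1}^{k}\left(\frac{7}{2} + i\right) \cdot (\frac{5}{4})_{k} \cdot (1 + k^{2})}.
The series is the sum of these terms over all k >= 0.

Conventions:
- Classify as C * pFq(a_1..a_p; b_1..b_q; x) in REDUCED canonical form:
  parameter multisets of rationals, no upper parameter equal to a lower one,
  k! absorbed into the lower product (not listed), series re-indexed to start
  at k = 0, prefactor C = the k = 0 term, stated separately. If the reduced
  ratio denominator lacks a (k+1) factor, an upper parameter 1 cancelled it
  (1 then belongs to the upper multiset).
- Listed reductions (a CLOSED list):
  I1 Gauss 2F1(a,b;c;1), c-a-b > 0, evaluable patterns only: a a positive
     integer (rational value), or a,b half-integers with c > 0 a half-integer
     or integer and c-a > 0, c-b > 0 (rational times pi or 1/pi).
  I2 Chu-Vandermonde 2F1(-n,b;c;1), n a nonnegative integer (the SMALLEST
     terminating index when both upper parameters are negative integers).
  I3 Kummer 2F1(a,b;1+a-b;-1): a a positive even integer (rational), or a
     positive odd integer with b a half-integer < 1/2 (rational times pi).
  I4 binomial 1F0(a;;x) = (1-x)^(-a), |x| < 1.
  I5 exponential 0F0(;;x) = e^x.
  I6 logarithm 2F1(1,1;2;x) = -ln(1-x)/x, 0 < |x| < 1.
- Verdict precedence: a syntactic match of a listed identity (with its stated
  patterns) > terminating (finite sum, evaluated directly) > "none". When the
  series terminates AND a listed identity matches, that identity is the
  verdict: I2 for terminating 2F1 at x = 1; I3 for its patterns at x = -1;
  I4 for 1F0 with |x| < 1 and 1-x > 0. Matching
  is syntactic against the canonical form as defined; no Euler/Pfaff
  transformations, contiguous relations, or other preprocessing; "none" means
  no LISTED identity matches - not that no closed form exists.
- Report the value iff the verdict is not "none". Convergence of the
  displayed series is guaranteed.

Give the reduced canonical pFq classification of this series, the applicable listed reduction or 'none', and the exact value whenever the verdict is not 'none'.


Key step: t_0 being \frac{9}{5}, the parameter 5/4 appears in both the upper and lower lists and cancels (alongside the other common factor).
Ratio: r(k) = 1 * (k-\frac{1}{2}) (k+\frac{1}{2}) / [(k+\frac{9}{2}) (k+1)] ; factor over Q: parameters, x = 1, and C = \frac{9}{5}.

Reduced: x = 1, 2F1, upper = {-\frac{1}{2}, \frac{1}{2}}, lower = {\frac{9}{2}}, C = \frac{9}{5}. Verdict (x = 1): Gauss (I1, half-integer pattern) applies (x = 1; upper {-\frac{1}{2}, \frac{1}{2}} half-integers, c = \frac{9}{2} in the evaluable pattern). Sum: \frac{2205}{4096} \cdot \pi.


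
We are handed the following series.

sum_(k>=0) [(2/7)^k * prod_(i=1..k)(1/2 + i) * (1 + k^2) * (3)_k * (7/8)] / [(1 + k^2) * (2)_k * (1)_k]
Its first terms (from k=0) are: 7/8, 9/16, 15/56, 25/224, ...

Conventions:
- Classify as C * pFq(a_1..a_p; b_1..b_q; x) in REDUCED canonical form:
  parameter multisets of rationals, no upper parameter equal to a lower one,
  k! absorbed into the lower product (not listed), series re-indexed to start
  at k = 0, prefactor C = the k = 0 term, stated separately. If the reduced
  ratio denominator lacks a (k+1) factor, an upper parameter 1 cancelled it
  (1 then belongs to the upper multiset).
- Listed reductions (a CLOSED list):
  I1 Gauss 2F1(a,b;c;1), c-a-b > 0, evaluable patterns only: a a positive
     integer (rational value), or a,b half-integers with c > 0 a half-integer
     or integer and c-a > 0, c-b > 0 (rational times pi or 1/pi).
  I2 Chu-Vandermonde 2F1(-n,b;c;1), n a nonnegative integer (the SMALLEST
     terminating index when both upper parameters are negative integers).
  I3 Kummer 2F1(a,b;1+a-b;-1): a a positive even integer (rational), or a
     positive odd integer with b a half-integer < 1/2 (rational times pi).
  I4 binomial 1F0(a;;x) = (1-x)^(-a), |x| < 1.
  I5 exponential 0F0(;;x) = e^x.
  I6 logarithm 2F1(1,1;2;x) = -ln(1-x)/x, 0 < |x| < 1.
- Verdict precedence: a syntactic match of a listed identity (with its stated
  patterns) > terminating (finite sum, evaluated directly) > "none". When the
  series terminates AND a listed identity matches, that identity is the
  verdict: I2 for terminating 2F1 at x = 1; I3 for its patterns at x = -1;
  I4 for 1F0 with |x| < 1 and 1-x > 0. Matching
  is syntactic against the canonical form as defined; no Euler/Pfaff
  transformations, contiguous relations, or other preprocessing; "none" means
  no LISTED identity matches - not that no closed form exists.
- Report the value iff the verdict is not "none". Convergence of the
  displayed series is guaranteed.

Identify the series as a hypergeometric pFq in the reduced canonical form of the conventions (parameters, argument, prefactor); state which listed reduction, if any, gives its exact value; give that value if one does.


With C = 7/8: the canonical form is 2F1(3/2, 3; 2; 2/7). Verdict: none (x = 2/7): each listed identity misses the multisets {3/2, 3} ; {2}.

First insight: x = (2/7) and the running product (prefactor 7/8) telescopes to a rising factorial.
Consecutive-term ratio: r(k) = (2/7) * (k+3/2) (k+3) / [(k+2) (k+1)] - rational; roots negated = parameters, x = (2/7), C = 7/8.


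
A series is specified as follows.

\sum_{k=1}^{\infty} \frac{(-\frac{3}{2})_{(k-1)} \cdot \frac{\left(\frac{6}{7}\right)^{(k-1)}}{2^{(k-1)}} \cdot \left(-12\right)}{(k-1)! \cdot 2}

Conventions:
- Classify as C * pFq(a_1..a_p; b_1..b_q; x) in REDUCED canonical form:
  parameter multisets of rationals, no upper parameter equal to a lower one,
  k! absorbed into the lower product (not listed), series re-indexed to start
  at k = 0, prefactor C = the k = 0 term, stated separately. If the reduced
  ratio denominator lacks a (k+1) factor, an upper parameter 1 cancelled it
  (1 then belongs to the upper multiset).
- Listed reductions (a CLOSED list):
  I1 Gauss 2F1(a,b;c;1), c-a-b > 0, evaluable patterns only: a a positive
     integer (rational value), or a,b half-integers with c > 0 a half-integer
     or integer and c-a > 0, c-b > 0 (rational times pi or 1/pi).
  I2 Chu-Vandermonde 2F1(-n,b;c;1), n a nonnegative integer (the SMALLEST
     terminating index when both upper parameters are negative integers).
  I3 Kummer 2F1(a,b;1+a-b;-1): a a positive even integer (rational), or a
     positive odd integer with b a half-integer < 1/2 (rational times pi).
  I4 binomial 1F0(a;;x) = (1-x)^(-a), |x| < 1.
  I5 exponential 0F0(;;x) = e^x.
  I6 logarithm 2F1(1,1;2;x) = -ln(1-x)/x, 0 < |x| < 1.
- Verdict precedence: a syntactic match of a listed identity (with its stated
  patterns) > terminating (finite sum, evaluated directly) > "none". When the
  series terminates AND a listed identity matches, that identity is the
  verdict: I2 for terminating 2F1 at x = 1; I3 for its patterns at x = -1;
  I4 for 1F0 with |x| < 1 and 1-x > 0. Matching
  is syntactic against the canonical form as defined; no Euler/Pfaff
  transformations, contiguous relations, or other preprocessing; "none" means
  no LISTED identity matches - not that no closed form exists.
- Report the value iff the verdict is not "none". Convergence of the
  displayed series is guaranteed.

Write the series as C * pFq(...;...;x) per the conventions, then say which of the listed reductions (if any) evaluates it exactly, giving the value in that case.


Classification (C = -6): 1F0 with upper {-\frac{3}{2}}, lower {-}, argument x = \frac{3}{7}. Verdict: the binomial series (I4) fires (the 1F0 binomial series: exponent 3/2, x = \frac{3}{7}). Hence: \left(-6\right) \cdot \left(\frac{4}{7}\right)^{\frac{3}{2}}.

First insight: with t_0 = -6, the constant factors (C = -6) combine into one prefactor.
Consecutive-term ratio: r(k) = \frac{3}{7} * (k-\frac{3}{2}) / [(k+1)] - rational; roots negated = parameters, x = \frac{3}{7}, C = -6.


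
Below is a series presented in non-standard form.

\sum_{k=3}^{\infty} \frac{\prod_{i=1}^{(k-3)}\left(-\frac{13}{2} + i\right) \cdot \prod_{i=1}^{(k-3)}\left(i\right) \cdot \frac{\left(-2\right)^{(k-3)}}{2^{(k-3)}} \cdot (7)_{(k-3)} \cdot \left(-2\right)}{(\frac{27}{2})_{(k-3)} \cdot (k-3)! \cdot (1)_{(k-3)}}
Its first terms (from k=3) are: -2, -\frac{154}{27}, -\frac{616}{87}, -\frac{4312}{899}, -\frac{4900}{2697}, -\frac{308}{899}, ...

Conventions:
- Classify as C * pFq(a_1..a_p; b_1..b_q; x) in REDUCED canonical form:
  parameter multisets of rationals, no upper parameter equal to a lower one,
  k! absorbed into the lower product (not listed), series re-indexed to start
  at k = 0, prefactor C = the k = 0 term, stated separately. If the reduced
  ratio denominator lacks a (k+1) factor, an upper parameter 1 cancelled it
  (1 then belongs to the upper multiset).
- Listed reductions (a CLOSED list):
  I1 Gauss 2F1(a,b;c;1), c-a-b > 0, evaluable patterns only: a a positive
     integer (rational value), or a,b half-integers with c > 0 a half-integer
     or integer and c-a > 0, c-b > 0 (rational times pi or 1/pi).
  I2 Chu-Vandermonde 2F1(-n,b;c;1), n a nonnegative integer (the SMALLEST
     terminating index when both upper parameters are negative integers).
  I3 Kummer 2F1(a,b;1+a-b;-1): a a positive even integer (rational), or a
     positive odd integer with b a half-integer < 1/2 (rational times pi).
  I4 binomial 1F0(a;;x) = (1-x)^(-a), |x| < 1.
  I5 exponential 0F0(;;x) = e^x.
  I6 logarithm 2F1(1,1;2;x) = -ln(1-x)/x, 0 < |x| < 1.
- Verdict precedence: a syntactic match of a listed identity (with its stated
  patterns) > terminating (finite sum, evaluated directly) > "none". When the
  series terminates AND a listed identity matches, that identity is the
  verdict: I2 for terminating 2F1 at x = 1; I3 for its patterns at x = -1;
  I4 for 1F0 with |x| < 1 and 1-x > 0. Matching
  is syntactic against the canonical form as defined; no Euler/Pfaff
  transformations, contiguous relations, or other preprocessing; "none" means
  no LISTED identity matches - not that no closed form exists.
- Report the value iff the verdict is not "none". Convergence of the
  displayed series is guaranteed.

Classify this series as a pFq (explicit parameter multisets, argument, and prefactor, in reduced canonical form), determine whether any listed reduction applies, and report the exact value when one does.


Classification (C = -2): 2F1 with upper {-\frac{11}{2}, 7}, lower {\frac{27}{2}}, argument x = -1. Verdict (x = -1): Kummer (I3) applies (x = -1; c = \frac{27}{2} equals 1+a-b for upper {-\frac{11}{2}, 7}: listed pattern). Value: \left(-\frac{929553625}{134217728}\right) \cdot \pi.

The tell: with t_0 = -2, the parameter 1 appears in both the upper and lower lists and cancels.
Step ratio: r(k) = -1 * (k-\frac{11}{2}) (k+7) / [(k+\frac{27}{2}) (k+1)] - poly over poly, x = -1 from leading terms; C = -2 at k = 0.


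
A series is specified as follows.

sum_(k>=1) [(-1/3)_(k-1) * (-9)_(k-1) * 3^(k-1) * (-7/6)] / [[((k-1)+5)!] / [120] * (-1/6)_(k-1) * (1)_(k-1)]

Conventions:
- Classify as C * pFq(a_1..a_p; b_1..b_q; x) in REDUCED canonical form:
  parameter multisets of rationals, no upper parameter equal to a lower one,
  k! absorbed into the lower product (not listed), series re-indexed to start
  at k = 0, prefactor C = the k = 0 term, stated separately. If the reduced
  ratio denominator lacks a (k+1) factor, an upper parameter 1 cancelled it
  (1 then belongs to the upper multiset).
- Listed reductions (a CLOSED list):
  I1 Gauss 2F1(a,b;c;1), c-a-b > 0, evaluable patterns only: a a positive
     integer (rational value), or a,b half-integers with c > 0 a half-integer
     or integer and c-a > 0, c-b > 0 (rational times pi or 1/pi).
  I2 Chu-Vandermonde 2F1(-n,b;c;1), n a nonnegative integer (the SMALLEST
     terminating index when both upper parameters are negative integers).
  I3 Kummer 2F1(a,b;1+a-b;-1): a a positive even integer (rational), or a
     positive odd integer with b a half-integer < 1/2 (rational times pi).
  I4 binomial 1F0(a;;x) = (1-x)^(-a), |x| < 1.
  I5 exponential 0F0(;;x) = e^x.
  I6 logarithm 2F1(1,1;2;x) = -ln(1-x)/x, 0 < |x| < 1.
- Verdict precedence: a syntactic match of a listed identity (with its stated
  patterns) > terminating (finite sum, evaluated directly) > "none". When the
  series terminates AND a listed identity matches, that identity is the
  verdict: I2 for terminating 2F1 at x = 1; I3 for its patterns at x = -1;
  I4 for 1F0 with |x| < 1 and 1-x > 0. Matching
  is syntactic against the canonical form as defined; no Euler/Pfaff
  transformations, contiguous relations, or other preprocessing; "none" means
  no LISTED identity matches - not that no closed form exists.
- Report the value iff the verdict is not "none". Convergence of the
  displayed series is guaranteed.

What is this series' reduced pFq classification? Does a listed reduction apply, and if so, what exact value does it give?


Prefactor -7/6, argument 3: 2F2 with upper {-9, -1/3} over lower {-1/6, 6}. Verdict: terminating - upper -9 stops the sum at k = 9; the 10 terms are added exactly. Value: 3772079853898/1640407743975.

Structural cue: t_0 being -7/6, (1)_k (C = -7/6) is k! itself.
Adjacent-term ratio: r(k) = 3 * (k-9) (k-1/3) / [(k-1/6) (k+6) (k+1)] - rational; roots negated = parameters, x = 3, C = -7/6.


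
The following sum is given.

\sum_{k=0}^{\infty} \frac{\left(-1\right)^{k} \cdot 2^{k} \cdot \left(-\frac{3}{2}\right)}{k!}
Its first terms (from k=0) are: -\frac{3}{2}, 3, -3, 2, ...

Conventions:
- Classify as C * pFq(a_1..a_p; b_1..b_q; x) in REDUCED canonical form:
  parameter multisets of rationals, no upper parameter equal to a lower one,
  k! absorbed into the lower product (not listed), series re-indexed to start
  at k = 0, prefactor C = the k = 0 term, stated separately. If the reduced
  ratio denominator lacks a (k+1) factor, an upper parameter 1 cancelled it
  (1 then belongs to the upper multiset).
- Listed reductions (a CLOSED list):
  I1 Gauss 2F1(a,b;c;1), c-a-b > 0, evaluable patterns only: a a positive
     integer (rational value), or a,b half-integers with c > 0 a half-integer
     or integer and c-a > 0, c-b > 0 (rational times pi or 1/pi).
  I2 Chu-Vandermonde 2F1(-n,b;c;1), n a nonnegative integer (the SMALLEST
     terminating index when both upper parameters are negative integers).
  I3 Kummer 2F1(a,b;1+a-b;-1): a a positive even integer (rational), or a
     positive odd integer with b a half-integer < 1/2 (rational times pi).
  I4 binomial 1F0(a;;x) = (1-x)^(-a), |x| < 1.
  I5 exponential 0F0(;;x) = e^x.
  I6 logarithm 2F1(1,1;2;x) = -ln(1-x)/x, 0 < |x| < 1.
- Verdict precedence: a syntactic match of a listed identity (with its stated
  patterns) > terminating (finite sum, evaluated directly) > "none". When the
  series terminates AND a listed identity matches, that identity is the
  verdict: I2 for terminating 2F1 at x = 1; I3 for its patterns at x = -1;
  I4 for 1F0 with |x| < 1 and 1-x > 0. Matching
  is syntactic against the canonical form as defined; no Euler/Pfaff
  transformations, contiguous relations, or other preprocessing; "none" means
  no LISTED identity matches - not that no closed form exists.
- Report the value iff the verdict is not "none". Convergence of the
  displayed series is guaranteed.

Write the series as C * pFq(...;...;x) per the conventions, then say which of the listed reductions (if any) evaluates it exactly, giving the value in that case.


At argument -2: a 0F0 with upper {-}, lower {-}, scaled by C = -\frac{3}{2}. Verdict at x = -2: the I5 exponential reduction matches (the 0F0 exponential series at x = -2). Sum: \left(-\frac{3}{2}\right) \cdot e^{-2}.

Structural cue: x = -2 and the (-1)^k factor (C = -3/2, x = -2) folds into the argument's sign.
Term ratio: r(k) = -2 * 1 / [(k+1)] - rational in k, leading ratio -2; with t_0 = -\frac{3}{2}, classification follows.


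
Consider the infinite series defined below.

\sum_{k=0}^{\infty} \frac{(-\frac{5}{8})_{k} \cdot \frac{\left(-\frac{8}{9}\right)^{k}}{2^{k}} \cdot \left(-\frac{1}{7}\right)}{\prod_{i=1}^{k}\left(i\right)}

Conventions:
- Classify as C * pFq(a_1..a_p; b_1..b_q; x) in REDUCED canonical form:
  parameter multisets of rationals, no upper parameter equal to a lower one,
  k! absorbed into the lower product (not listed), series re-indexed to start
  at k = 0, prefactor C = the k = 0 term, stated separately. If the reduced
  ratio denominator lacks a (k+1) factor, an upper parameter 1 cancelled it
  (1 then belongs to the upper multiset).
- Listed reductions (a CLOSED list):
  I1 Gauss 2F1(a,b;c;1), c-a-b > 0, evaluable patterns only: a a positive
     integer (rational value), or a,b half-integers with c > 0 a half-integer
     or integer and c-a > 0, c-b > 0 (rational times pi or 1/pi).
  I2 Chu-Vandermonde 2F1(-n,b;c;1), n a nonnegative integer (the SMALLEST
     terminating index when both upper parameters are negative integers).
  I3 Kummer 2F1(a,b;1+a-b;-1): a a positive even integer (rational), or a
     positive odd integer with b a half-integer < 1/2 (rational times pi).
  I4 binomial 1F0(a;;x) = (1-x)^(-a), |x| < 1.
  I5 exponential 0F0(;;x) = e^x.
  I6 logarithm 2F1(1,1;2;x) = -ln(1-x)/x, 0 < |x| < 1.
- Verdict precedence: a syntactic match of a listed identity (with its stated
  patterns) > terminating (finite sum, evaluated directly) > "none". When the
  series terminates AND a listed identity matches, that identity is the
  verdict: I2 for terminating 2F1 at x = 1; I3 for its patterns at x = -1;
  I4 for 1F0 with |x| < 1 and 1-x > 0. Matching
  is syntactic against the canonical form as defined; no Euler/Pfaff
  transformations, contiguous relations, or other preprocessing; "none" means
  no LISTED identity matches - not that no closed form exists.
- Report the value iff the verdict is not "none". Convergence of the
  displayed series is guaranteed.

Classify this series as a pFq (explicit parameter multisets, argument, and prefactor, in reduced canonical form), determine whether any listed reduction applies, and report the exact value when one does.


Key observation: x = -\frac{4}{9} and the product of the first k integers (C = -1/7, x = -4/9) is k!.
Consecutive-term ratio: r(k) = -\frac{4}{9} * (k-\frac{5}{8}) / [(k+1)] ; factor over Q: parameters, x = -\frac{4}{9}, and C = -\frac{1}{7}.

Reduced: x = -\frac{4}{9}, 1F0, upper = {-\frac{5}{8}}, lower = {-}, C = -\frac{1}{7}. Verdict (x = -\frac{4}{9}): binomial (I4) applies (the 1F0 binomial series: exponent 5/8, x = -\frac{4}{9}). Value: \left(-\frac{1}{7}\right) \cdot \left(\frac{13}{9}\right)^{\frac{5}{8}}.


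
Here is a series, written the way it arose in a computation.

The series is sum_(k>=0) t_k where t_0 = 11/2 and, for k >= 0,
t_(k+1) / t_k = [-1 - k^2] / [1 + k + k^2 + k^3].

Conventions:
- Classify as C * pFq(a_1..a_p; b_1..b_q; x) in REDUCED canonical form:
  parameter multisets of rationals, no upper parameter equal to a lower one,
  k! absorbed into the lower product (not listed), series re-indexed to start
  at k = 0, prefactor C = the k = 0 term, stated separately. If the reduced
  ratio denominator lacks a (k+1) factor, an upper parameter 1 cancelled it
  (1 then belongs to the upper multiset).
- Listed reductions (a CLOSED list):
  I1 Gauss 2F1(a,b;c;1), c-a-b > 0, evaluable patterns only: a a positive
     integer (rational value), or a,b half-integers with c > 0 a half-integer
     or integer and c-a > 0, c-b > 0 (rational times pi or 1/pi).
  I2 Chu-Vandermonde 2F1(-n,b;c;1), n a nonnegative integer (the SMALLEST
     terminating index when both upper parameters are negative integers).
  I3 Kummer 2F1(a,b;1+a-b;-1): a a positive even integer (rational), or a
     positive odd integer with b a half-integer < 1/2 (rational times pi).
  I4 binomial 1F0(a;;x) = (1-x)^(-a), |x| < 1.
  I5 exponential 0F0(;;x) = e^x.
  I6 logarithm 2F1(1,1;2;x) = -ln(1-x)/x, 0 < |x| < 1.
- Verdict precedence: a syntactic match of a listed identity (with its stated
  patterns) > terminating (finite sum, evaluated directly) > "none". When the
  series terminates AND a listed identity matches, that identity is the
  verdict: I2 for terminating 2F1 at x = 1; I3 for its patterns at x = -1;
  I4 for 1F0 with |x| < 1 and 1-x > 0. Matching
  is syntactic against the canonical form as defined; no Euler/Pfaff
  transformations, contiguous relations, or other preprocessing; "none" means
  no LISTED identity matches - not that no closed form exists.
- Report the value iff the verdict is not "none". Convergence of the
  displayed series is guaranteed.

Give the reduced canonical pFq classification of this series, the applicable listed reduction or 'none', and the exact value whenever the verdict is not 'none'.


Reduced: x = -1, 0F0, upper = {-}, lower = {-}, C = 11/2. Verdict: exponential (I5) applies (the 0F0 exponential series at x = -1). Value: (11/2) * e^(-1).

First insight: from the first term 11/2: the ratio is unreduced: k^2 + 1 divides both sides (C = 11/2, x = -1).
Ratio: r(k) = (-1) * 1 / [(k+1)] - rational in k, leading ratio (-1); with t_0 = 11/2, classification follows.


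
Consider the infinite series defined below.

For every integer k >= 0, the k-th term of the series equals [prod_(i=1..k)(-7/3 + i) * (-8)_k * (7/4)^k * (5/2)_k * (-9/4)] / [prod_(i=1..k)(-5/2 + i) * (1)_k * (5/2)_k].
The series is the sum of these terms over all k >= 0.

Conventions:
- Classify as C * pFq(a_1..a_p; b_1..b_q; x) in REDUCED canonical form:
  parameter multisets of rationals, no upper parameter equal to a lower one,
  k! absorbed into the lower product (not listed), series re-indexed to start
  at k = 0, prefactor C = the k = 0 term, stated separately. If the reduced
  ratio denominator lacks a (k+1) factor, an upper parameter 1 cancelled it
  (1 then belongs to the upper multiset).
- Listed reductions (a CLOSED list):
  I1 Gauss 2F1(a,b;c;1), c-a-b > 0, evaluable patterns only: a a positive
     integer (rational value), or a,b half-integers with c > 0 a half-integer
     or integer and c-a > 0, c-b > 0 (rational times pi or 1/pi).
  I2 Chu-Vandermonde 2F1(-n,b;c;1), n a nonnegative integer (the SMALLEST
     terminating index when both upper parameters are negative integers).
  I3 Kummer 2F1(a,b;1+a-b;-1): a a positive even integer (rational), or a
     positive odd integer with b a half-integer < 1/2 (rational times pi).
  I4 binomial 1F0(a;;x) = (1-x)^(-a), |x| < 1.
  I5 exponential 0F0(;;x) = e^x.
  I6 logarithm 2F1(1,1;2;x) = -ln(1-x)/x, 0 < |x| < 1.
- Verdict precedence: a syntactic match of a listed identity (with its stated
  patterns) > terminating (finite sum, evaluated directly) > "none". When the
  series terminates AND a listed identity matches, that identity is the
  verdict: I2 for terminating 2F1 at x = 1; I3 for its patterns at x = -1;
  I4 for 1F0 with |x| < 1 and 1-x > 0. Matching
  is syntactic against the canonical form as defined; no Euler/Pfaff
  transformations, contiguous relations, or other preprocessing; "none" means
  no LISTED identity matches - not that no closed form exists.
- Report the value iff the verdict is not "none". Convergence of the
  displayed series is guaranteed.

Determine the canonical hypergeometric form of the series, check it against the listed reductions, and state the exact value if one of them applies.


This is -9/4 * 2F1(-8, -4/3; -3/2; 7/4) in reduced canonical form. Verdict: terminating. (-8)_k vanishes past k = 8, leaving a 9-term sum, computed directly. Hence: 10651807/472392.

First insight: x = (7/4) and (1)_k (prefactor -9/4) is k! itself.
Adjacent-term ratio: r(k) = (7/4) * (k-8) (k-4/3) / [(k-3/2) (k+1)] - rational; roots negated = parameters, x = (7/4), C = -9/4.
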